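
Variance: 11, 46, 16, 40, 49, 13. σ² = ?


Mean = 29.1667
Squared deviations: 330.0278, 283.3611, 173.3611, 117.3611, 393.3611, 261.3611
Sum = 1558.8333
Variance = 1558.8333/6 = 259.8056

Variance = 259.8056


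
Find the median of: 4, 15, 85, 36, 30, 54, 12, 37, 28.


Sorted: 4, 12, 15, 28, 30, 36, 37, 54, 85
n = 9 (odd)
Middle value = 30

Median = 30


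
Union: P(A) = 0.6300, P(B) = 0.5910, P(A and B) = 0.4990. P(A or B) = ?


P(A∪B) = 0.6300 + 0.5910 - 0.4990
= 1.2210 - 0.4990
= 0.7220

P(A∪B) = 0.7220


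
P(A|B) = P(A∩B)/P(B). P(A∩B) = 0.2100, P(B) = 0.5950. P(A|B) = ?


P(A|B) = 0.2100/0.5950 = 0.3529

P(A|B) = 0.3529


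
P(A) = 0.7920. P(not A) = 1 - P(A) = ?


P(not A) = 1 - 0.7920 = 0.2080

P(not A) = 0.2080


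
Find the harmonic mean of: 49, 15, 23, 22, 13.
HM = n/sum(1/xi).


Sum of reciprocals = 1/49 + 1/15 + 1/23 + 1/22 + 1/13 = 0.252931
HM = 5/0.252931 = 19.7683

HM = 19.7683


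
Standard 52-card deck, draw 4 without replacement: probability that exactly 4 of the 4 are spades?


Hypergeometric: P(X=4) = C(13,4)·C(39,0) / C(52,4)
= 715 × 1 / 270725
= 715/270725 = 0.0026

P = 0.0026


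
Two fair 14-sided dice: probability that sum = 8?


Total outcomes = 14×14 = 196
Favorable (sum = 8): 7
P = 7/196 = 0.0357

P = 0.0357


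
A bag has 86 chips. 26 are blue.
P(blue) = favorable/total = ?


P = 26/86 = 0.3023

P = 0.3023


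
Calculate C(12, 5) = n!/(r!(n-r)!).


C(12,5) = 12!/(5! × 7!)
= 479001600/(120 × 5040)
= 792

C(12,5) = 792


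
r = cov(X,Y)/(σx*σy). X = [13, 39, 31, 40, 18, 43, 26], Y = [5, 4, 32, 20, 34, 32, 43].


Mean X = 30.0000, Mean Y = 24.2857
SD X = 10.690450, SD Y = 13.966432
Cov = 2.714286
r = 2.714286/(10.690450*13.966432) = 0.0182

r = 0.0182


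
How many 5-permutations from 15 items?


P(15,5) = 15!/10!
= 1307674368000/3628800
= 360360

P(15,5) = 360360


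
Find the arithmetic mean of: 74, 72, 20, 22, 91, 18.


Sum = 74 + 72 + 20 + 22 + 91 + 18 = 297
n = 6
Mean = 297/6 = 49.5000

Mean = 49.5000


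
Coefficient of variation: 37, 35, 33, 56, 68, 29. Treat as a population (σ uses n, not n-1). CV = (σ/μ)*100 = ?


Mean = 43.0000
SD = 14.0831
CV = (14.0831/43.0000)*100 = 32.7514%

CV = 32.7514%


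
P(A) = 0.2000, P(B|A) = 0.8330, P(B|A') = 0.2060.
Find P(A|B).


P(B) = P(B|A)*P(A) + P(B|A')*P(A')
= 0.8330*0.2000 + 0.2060*0.8000
= 0.166600 + 0.164800 = 0.331400
P(A|B) = 0.166600/0.331400 = 0.5027

P(A|B) = 0.5027


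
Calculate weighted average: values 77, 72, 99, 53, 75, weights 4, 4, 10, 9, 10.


Numerator = 77*4 + 72*4 + 99*10 + 53*9 + 75*10 = 2813
Denominator = 4 + 4 + 10 + 9 + 10 = 37
WM = 2813/37 = 76.0270

WM = 76.0270


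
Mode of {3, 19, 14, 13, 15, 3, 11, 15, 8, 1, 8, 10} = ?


Frequencies: 1:1, 3:2, 8:2, 10:1, 11:1, 13:1, 14:1, 15:2, 19:1
Max frequency = 2
Mode = 3, 8, 15

Mode = 3, 8, 15


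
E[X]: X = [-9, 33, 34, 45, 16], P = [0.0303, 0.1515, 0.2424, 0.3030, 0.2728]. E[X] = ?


E[X] = -9*0.0303 + 33*0.1515 + 34*0.2424 + 45*0.3030 + 16*0.2728
= -0.2727 + 4.9995 + 8.2416 + 13.6350 + 4.3648
= 30.9682

E[X] = 30.9682


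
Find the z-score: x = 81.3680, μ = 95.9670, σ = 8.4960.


z = (81.3680 - 95.9670)/8.4960
= -14.5990/8.4960
= -1.7183

z = -1.7183


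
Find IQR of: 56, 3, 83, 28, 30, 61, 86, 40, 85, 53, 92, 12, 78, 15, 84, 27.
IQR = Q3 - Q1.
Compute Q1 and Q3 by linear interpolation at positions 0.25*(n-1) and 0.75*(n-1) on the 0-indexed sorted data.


Sorted: 3, 12, 15, 27, 28, 30, 40, 53, 56, 61, 78, 83, 84, 85, 86, 92
Q1 (25th %ile) = 27.7500
Q3 (75th %ile) = 83.2500
IQR = 83.2500 - 27.7500 = 55.5000

IQR = 55.5000


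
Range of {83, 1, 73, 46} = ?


Max = 83, Min = 1
Range = 83 - 1 = 82

Range = 82


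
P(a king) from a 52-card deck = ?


4 kings in 52 cards
P = 4/52 = 0.0769

P = 0.0769


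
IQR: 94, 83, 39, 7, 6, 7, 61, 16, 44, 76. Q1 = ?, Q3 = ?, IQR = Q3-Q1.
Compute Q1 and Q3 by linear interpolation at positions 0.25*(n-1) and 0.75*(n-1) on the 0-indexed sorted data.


Sorted: 6, 7, 7, 16, 39, 44, 61, 76, 83, 94
Q1 (25th %ile) = 9.2500
Q3 (75th %ile) = 72.2500
IQR = 72.2500 - 9.2500 = 63.0000

IQR = 63.0000


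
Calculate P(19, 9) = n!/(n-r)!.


P(19,9) = 19!/10!
= 121645100408832000/3628800
= 33522128640

P(19,9) = 33522128640


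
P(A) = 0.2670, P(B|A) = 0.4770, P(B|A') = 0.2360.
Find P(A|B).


P(B) = P(B|A)*P(A) + P(B|A')*P(A')
= 0.4770*0.2670 + 0.2360*0.7330
= 0.127359 + 0.172988 = 0.300347
P(A|B) = 0.127359/0.300347 = 0.4240

P(A|B) = 0.4240


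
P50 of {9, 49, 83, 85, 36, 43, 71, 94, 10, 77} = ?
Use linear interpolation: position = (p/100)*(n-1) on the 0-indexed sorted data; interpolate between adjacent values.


Sorted: 9, 10, 36, 43, 49, 71, 77, 83, 85, 94
n = 10
Index = 50/100 * 9 = 4.5000
Lower = data[4] = 49, Upper = data[5] = 71
P50 = 49 + 0.5000*(22) = 60.0000

P50 = 60.0000


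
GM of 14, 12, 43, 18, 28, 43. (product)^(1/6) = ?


Product = 14 × 12 × 43 × 18 × 28 × 43 = 156558528
GM = 156558528^(1/6) = 23.2156

GM = 23.2156


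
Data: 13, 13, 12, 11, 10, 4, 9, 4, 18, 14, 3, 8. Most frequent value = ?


Frequencies: 3:1, 4:2, 8:1, 9:1, 10:1, 11:1, 12:1, 13:2, 14:1, 18:1
Max frequency = 2
Mode = 4, 13

Mode = 4, 13


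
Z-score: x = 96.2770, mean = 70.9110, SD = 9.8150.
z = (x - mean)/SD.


z = (96.2770 - 70.9110)/9.8150
= 25.3660/9.8150
= 2.5844

z = 2.5844


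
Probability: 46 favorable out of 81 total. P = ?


P = 46/81 = 0.5679

P = 0.5679


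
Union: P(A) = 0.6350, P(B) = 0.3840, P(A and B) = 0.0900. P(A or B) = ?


P(A∪B) = 0.6350 + 0.3840 - 0.0900
= 1.0190 - 0.0900
= 0.9290

P(A∪B) = 0.9290


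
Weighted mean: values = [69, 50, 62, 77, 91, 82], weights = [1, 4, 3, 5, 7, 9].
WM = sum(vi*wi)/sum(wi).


Numerator = 69*1 + 50*4 + 62*3 + 77*5 + 91*7 + 82*9 = 2215
Denominator = 1 + 4 + 3 + 5 + 7 + 9 = 29
WM = 2215/29 = 76.3793

WM = 76.3793


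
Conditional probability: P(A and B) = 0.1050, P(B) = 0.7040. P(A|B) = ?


P(A|B) = 0.1050/0.7040 = 0.1491

P(A|B) = 0.1491


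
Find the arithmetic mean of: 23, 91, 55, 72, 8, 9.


Sum = 23 + 91 + 55 + 72 + 8 + 9 = 258
n = 6
Mean = 258/6 = 43.0000

Mean = 43.0000


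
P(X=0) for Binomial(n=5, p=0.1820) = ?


C(5,0) = 1
p^0 = 1.000000
(1-p)^5 = 0.366241
P = 1 * 1.000000 * 0.366241 = 0.3662

P(X=0) = 0.3662


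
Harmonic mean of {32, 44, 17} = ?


Sum of reciprocals = 1/32 + 1/44 + 1/17 = 0.112801
HM = 3/0.112801 = 26.5956

HM = 26.5956


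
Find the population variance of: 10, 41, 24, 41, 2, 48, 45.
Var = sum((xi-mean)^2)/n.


Mean = 30.1429
Squared deviations: 405.7347, 117.8776, 37.7347, 117.8776, 792.0204, 318.8776, 220.7347
Sum = 2010.8571
Variance = 2010.8571/7 = 287.2653

Variance = 287.2653


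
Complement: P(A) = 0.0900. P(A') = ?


P(not A) = 1 - 0.0900 = 0.9100

P(not A) = 0.9100


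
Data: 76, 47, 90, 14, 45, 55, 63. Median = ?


Sorted: 14, 45, 47, 55, 63, 76, 90
n = 7 (odd)
Middle value = 55

Median = 55


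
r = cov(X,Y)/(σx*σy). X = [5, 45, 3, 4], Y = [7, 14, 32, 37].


Mean X = 14.2500, Mean Y = 22.5000
SD X = 17.767597, SD Y = 12.379418
Cov = -93.375000
r = -93.375000/(17.767597*12.379418) = -0.4245

r = -0.4245


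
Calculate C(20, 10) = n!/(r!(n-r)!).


C(20,10) = 20!/(10! × 10!)
= 2432902008176640000/(3628800 × 3628800)
= 184756

C(20,10) = 184756


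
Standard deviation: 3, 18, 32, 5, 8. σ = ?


Mean = 13.2000
Variance = 114.9600
SD = sqrt(114.9600) = 10.7219

SD = 10.7219


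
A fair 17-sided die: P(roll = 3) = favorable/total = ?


Favorable outcomes (roll = 3): 1
Total outcomes = 17
P = 1/17 = 0.0588

P = 0.0588


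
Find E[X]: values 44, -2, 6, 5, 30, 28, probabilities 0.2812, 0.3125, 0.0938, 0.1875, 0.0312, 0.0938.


E[X] = 44*0.2812 - 2*0.3125 + 6*0.0938 + 5*0.1875 + 30*0.0312 + 28*0.0938
= 12.3728 - 0.6250 + 0.5628 + 0.9375 + 0.9360 + 2.6264
= 16.8105

E[X] = 16.8105


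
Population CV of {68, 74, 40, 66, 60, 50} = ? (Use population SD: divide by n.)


Mean = 59.6667
SD = 11.5133
CV = (11.5133/59.6667)*100 = 19.2960%

CV = 19.2960%


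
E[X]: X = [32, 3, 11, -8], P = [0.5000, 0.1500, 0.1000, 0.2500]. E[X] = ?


E[X] = 32*0.5000 + 3*0.1500 + 11*0.1000 - 8*0.2500
= 16.0000 + 0.4500 + 1.1000 - 2.0000
= 15.5500

E[X] = 15.5500


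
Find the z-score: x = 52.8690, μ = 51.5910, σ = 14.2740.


z = (52.8690 - 51.5910)/14.2740
= 1.2780/14.2740
= 0.0895

z = 0.0895


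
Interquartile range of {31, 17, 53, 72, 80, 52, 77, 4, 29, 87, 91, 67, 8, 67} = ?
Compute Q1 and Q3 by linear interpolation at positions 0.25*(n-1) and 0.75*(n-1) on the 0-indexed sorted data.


Sorted: 4, 8, 17, 29, 31, 52, 53, 67, 67, 72, 77, 80, 87, 91
Q1 (25th %ile) = 29.5000
Q3 (75th %ile) = 75.7500
IQR = 75.7500 - 29.5000 = 46.2500

IQR = 46.2500


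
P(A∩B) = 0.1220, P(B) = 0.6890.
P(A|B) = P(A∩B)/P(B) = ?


P(A|B) = 0.1220/0.6890 = 0.1771

P(A|B) = 0.1771


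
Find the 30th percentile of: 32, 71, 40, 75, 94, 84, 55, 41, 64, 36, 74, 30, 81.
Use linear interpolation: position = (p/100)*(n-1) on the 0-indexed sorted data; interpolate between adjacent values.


Sorted: 30, 32, 36, 40, 41, 55, 64, 71, 74, 75, 81, 84, 94
n = 13
Index = 30/100 * 12 = 3.6000
Lower = data[3] = 40, Upper = data[4] = 41
P30 = 40 + 0.6000*(1) = 40.6000

P30 = 40.6000


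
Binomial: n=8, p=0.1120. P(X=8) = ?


C(8,8) = 1
p^8 = 2.475963e-08
(1-p)^0 = 1.000000
P = 1 * 2.475963e-08 * 1.000000 = 2.4760e-08

P(X=8) = 2.4760e-08


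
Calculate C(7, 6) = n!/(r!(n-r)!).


C(7,6) = 7!/(6! × 1!)
= 5040/(720 × 1)
= 7

C(7,6) = 7


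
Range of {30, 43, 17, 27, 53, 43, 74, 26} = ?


Max = 74, Min = 17
Range = 74 - 17 = 57

Range = 57


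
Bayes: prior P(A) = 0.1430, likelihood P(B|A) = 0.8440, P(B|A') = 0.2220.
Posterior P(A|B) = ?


P(B) = P(B|A)*P(A) + P(B|A')*P(A')
= 0.8440*0.1430 + 0.2220*0.8570
= 0.120692 + 0.190254 = 0.310946
P(A|B) = 0.120692/0.310946 = 0.3881

P(A|B) = 0.3881


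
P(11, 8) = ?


P(11,8) = 11!/3!
= 39916800/6
= 6652800

P(11,8) = 6652800


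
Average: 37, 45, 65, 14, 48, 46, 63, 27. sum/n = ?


Sum = 37 + 45 + 65 + 14 + 48 + 46 + 63 + 27 = 345
n = 8
Mean = 345/8 = 43.1250

Mean = 43.1250


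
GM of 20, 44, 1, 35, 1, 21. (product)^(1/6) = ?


Product = 20 × 44 × 1 × 35 × 1 × 21 = 646800
GM = 646800^(1/6) = 9.2995

GM = 9.2995


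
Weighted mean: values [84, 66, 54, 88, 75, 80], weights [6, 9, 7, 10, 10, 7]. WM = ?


Numerator = 84*6 + 66*9 + 54*7 + 88*10 + 75*10 + 80*7 = 3666
Denominator = 6 + 9 + 7 + 10 + 10 + 7 = 49
WM = 3666/49 = 74.8163

WM = 74.8163


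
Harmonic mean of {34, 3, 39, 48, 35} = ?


Sum of reciprocals = 1/34 + 1/3 + 1/39 + 1/48 + 1/35 = 0.437791
HM = 5/0.437791 = 11.4210

HM = 11.4210


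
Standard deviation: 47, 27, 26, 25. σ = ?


Mean = 31.2500
Variance = 83.1875
SD = sqrt(83.1875) = 9.1207

SD = 9.1207


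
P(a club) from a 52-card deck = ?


13 clubs in 52 cards
P = 13/52 = 0.2500

P = 0.2500


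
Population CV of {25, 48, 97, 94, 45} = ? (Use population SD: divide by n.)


Mean = 61.8000
SD = 28.6454
CV = (28.6454/61.8000)*100 = 46.3518%

CV = 46.3518%


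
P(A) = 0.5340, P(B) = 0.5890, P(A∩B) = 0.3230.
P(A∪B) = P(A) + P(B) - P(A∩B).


P(A∪B) = 0.5340 + 0.5890 - 0.3230
= 1.1230 - 0.3230
= 0.8000

P(A∪B) = 0.8000


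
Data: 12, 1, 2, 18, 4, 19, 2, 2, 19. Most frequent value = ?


Frequencies: 1:1, 2:3, 4:1, 12:1, 18:1, 19:2
Max frequency = 3
Mode = 2

Mode = 2


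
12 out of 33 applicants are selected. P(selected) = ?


P = 12/33 = 0.3636

P = 0.3636


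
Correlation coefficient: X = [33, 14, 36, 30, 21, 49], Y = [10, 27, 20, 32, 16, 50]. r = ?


Mean X = 30.5000, Mean Y = 25.8333
SD X = 11.116804, SD Y = 12.941106
Cov = 74.416667
r = 74.416667/(11.116804*12.941106) = 0.5173

r = 0.5173


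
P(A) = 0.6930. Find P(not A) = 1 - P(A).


P(not A) = 1 - 0.6930 = 0.3070

P(not A) = 0.3070


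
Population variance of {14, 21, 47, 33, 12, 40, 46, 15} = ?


Mean = 28.5000
Squared deviations: 210.2500, 56.2500, 342.2500, 20.2500, 272.2500, 132.2500, 306.2500, 182.2500
Sum = 1522.0000
Variance = 1522.0000/8 = 190.2500

Variance = 190.2500


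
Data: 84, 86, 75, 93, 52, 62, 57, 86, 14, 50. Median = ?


Sorted: 14, 50, 52, 57, 62, 75, 84, 86, 86, 93
n = 10 (even)
Middle values: 62 and 75
Median = (62+75)/2 = 68.5000

Median = 68.5000


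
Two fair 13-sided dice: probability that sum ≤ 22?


Total outcomes = 13×13 = 169
Favorable (sum ≤ 22): 159
P = 159/169 = 0.9408

P = 0.9408


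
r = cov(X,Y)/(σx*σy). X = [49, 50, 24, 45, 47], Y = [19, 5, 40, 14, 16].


Mean X = 43.0000, Mean Y = 18.8000
SD X = 9.654015, SD Y = 11.582746
Cov = -103.800000
r = -103.800000/(9.654015*11.582746) = -0.9283

r = -0.9283


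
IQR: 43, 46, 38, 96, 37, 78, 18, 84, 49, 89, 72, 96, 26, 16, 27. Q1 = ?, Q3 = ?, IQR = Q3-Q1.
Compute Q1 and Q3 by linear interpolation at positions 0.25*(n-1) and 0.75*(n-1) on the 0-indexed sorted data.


Sorted: 16, 18, 26, 27, 37, 38, 43, 46, 49, 72, 78, 84, 89, 96, 96
Q1 (25th %ile) = 32.0000
Q3 (75th %ile) = 81.0000
IQR = 81.0000 - 32.0000 = 49.0000

IQR = 49.0000


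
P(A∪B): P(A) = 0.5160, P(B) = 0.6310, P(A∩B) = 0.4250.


P(A∪B) = 0.5160 + 0.6310 - 0.4250
= 1.1470 - 0.4250
= 0.7220

P(A∪B) = 0.7220


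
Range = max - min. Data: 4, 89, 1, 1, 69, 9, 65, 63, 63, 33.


Max = 89, Min = 1
Range = 89 - 1 = 88

Range = 88


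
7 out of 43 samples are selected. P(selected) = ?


P = 7/43 = 0.1628

P = 0.1628


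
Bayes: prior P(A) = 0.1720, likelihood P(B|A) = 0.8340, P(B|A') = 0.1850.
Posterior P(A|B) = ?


P(B) = P(B|A)*P(A) + P(B|A')*P(A')
= 0.8340*0.1720 + 0.1850*0.8280
= 0.143448 + 0.153180 = 0.296628
P(A|B) = 0.143448/0.296628 = 0.4836

P(A|B) = 0.4836


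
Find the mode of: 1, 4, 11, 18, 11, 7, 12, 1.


Frequencies: 1:2, 4:1, 7:1, 11:2, 12:1, 18:1
Max frequency = 2
Mode = 1, 11

Mode = 1, 11


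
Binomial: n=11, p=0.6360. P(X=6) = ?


C(11,6) = 462
p^6 = 0.066182
(1-p)^5 = 0.006390
P = 462 * 0.066182 * 0.006390 = 0.1954

P(X=6) = 0.1954


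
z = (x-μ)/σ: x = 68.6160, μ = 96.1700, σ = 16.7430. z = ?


z = (68.6160 - 96.1700)/16.7430
= -27.5540/16.7430
= -1.6457

z = -1.6457


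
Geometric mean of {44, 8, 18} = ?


Product = 44 × 8 × 18 = 6336
GM = 6336^(1/3) = 18.5043

GM = 18.5043


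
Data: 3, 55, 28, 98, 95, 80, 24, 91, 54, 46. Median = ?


Sorted: 3, 24, 28, 46, 54, 55, 80, 91, 95, 98
n = 10 (even)
Middle values: 54 and 55
Median = (54+55)/2 = 54.5000

Median = 54.5000


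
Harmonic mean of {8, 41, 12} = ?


Sum of reciprocals = 1/8 + 1/41 + 1/12 = 0.232724
HM = 3/0.232724 = 12.8908

HM = 12.8908


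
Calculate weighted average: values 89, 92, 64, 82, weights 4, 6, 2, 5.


Numerator = 89*4 + 92*6 + 64*2 + 82*5 = 1446
Denominator = 4 + 6 + 2 + 5 = 17
WM = 1446/17 = 85.0588

WM = 85.0588


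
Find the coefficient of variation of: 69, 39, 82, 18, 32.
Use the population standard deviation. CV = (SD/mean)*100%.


Mean = 48.0000
SD = 23.8076
CV = (23.8076/48.0000)*100 = 49.5991%

CV = 49.5991%


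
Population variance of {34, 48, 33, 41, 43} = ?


Mean = 39.8000
Squared deviations: 33.6400, 67.2400, 46.2400, 1.4400, 10.2400
Sum = 158.8000
Variance = 158.8000/5 = 31.7600

Variance = 31.7600


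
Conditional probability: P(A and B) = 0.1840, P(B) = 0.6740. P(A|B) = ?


P(A|B) = 0.1840/0.6740 = 0.2730

P(A|B) = 0.2730


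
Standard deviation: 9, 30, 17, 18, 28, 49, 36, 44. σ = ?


Mean = 28.8750
Variance = 167.6094
SD = sqrt(167.6094) = 12.9464

SD = 12.9464


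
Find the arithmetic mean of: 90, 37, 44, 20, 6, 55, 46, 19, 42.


Sum = 90 + 37 + 44 + 20 + 6 + 55 + 46 + 19 + 42 = 359
n = 9
Mean = 359/9 = 39.8889

Mean = 39.8889


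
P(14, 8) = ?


P(14,8) = 14!/6!
= 87178291200/720
= 121080960

P(14,8) = 121080960


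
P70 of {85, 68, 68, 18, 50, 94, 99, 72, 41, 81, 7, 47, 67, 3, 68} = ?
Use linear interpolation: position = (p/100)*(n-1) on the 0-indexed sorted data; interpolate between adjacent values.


Sorted: 3, 7, 18, 41, 47, 50, 67, 68, 68, 68, 72, 81, 85, 94, 99
n = 15
Index = 70/100 * 14 = 9.8000
Lower = data[9] = 68, Upper = data[10] = 72
P70 = 68 + 0.8000*(4) = 71.2000

P70 = 71.2000


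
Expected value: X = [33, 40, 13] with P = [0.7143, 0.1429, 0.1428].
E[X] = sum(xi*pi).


E[X] = 33*0.7143 + 40*0.1429 + 13*0.1428
= 23.5719 + 5.7160 + 1.8564
= 31.1443

E[X] = 31.1443


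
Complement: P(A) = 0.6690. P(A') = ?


P(not A) = 1 - 0.6690 = 0.3310

P(not A) = 0.3310


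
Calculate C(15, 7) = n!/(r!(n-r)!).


C(15,7) = 15!/(7! × 8!)
= 1307674368000/(5040 × 40320)
= 6435

C(15,7) = 6435


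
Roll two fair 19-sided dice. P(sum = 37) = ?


Total outcomes = 19×19 = 361
Favorable (sum = 37): 2
P = 2/361 = 0.0055

P = 0.0055


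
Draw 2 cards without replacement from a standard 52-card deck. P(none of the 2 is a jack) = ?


P(no jacks) = (48/52) × (47/51)
= 0.8507

P = 0.8507


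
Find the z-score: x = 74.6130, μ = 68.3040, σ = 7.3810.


z = (74.6130 - 68.3040)/7.3810
= 6.3090/7.3810
= 0.8548

z = 0.8548


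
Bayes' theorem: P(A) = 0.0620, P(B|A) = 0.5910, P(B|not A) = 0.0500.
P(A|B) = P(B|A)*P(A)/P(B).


P(B) = P(B|A)*P(A) + P(B|A')*P(A')
= 0.5910*0.0620 + 0.0500*0.9380
= 0.036642 + 0.046900 = 0.083542
P(A|B) = 0.036642/0.083542 = 0.4386

P(A|B) = 0.4386


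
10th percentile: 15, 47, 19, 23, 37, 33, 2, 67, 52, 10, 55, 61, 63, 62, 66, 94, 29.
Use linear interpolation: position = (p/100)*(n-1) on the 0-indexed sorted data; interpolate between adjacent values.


Sorted: 2, 10, 15, 19, 23, 29, 33, 37, 47, 52, 55, 61, 62, 63, 66, 67, 94
n = 17
Index = 10/100 * 16 = 1.6000
Lower = data[1] = 10, Upper = data[2] = 15
P10 = 10 + 0.6000*(5) = 13.0000

P10 = 13.0000


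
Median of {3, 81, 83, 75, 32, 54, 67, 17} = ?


Sorted: 3, 17, 32, 54, 67, 75, 81, 83
n = 8 (even)
Middle values: 54 and 67
Median = (54+67)/2 = 60.5000

Median = 60.5000


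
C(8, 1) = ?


C(8,1) = 8!/(1! × 7!)
= 40320/(1 × 5040)
= 8

C(8,1) = 8


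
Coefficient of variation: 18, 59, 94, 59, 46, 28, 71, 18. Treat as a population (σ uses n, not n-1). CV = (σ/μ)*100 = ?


Mean = 49.1250
SD = 25.2014
CV = (25.2014/49.1250)*100 = 51.3005%

CV = 51.3005%


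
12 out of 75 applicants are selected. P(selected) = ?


P = 12/75 = 0.1600

P = 0.1600


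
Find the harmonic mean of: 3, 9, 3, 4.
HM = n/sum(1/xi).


Sum of reciprocals = 1/3 + 1/9 + 1/3 + 1/4 = 1.027778
HM = 4/1.027778 = 3.8919

HM = 3.8919


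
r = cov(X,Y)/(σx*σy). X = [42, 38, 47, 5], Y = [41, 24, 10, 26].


Mean X = 33.0000, Mean Y = 25.2500
SD X = 16.477257, SD Y = 10.985786
Cov = -24.750000
r = -24.750000/(16.477257*10.985786) = -0.1367

r = -0.1367


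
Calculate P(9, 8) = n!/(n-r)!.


P(9,8) = 9!/1!
= 362880/1
= 362880

P(9,8) = 362880


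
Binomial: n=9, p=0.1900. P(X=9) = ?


C(9,9) = 1
p^9 = 3.226877e-07
(1-p)^0 = 1.000000
P = 1 * 3.226877e-07 * 1.000000 = 3.2269e-07

P(X=9) = 3.2269e-07


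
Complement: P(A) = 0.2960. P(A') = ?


P(not A) = 1 - 0.2960 = 0.7040

P(not A) = 0.7040


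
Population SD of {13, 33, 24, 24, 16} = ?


Mean = 22.0000
Variance = 49.2000
SD = sqrt(49.2000) = 7.0143

SD = 7.0143


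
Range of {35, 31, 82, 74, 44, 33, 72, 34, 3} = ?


Max = 82, Min = 3
Range = 82 - 3 = 79

Range = 79


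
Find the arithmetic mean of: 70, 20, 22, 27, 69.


Sum = 70 + 20 + 22 + 27 + 69 = 208
n = 5
Mean = 208/5 = 41.6000

Mean = 41.6000


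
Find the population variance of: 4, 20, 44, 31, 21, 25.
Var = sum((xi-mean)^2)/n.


Mean = 24.1667
Squared deviations: 406.6944, 17.3611, 393.3611, 46.6944, 10.0278, 0.6944
Sum = 874.8333
Variance = 874.8333/6 = 145.8056

Variance = 145.8056


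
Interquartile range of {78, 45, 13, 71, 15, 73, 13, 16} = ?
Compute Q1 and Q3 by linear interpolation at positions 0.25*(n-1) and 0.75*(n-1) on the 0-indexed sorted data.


Sorted: 13, 13, 15, 16, 45, 71, 73, 78
Q1 (25th %ile) = 14.5000
Q3 (75th %ile) = 71.5000
IQR = 71.5000 - 14.5000 = 57.0000

IQR = 57.0000


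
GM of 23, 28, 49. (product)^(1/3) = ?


Product = 23 × 28 × 49 = 31556
GM = 31556^(1/3) = 31.6005

GM = 31.6005


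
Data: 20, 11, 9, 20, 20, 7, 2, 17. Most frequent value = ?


Frequencies: 2:1, 7:1, 9:1, 11:1, 17:1, 20:3
Max frequency = 3
Mode = 20

Mode = 20


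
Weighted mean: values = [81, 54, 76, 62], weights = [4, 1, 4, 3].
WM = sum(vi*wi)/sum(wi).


Numerator = 81*4 + 54*1 + 76*4 + 62*3 = 868
Denominator = 4 + 1 + 4 + 3 = 12
WM = 868/12 = 72.3333

WM = 72.3333


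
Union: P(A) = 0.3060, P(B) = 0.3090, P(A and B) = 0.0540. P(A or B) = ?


P(A∪B) = 0.3060 + 0.3090 - 0.0540
= 0.6150 - 0.0540
= 0.5610

P(A∪B) = 0.5610


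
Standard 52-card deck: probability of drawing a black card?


26 black cards in 52 cards
P = 26/52 = 0.5000

P = 0.5000


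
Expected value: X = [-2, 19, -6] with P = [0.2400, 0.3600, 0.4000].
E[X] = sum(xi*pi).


E[X] = -2*0.2400 + 19*0.3600 - 6*0.4000
= -0.4800 + 6.8400 - 2.4000
= 3.9600

E[X] = 3.9600


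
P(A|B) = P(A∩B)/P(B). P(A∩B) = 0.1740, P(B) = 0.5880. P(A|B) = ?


P(A|B) = 0.1740/0.5880 = 0.2959

P(A|B) = 0.2959


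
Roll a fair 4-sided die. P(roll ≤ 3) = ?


Favorable outcomes (roll ≤ 3): 3
Total outcomes = 4
P = 3/4 = 0.7500

P = 0.7500


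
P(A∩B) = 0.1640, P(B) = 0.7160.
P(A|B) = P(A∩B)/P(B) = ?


P(A|B) = 0.1640/0.7160 = 0.2291

P(A|B) = 0.2291


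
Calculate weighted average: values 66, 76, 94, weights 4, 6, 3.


Numerator = 66*4 + 76*6 + 94*3 = 1002
Denominator = 4 + 6 + 3 = 13
WM = 1002/13 = 77.0769

WM = 77.0769


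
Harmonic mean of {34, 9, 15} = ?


Sum of reciprocals = 1/34 + 1/9 + 1/15 = 0.207190
HM = 3/0.207190 = 14.4795

HM = 14.4795


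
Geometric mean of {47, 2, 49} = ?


Product = 47 × 2 × 49 = 4606
GM = 4606^(1/3) = 16.6383

GM = 16.6383


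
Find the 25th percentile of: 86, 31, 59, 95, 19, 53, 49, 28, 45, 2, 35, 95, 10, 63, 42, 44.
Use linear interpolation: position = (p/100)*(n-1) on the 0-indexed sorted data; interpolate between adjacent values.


Sorted: 2, 10, 19, 28, 31, 35, 42, 44, 45, 49, 53, 59, 63, 86, 95, 95
n = 16
Index = 25/100 * 15 = 3.7500
Lower = data[3] = 28, Upper = data[4] = 31
P25 = 28 + 0.7500*(3) = 30.2500

P25 = 30.2500


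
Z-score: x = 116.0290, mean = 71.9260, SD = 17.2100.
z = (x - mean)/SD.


z = (116.0290 - 71.9260)/17.2100
= 44.1030/17.2100
= 2.5626

z = 2.5626


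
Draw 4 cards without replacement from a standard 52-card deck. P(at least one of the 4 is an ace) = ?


P(at least one) = 1 - P(none)
P(none) = (48/52) × (47/51) × (46/50) × (45/49) = 0.718737
P(at least one) = 1 - 0.718737 = 0.2813

P = 0.2813


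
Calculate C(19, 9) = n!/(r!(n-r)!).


C(19,9) = 19!/(9! × 10!)
= 121645100408832000/(362880 × 3628800)
= 92378

C(19,9) = 92378


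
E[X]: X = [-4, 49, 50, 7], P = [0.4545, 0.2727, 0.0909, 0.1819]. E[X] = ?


E[X] = -4*0.4545 + 49*0.2727 + 50*0.0909 + 7*0.1819
= -1.8180 + 13.3623 + 4.5450 + 1.2733
= 17.3626

E[X] = 17.3626


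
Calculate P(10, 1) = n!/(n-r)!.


P(10,1) = 10!/9!
= 3628800/362880
= 10

P(10,1) = 10


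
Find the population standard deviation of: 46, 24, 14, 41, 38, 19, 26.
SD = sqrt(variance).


Mean = 29.7143
Variance = 124.2041
SD = sqrt(124.2041) = 11.1447

SD = 11.1447


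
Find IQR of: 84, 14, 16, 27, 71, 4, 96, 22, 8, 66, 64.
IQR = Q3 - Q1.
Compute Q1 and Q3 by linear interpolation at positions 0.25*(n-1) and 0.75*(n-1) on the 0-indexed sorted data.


Sorted: 4, 8, 14, 16, 22, 27, 64, 66, 71, 84, 96
Q1 (25th %ile) = 15.0000
Q3 (75th %ile) = 68.5000
IQR = 68.5000 - 15.0000 = 53.5000

IQR = 53.5000


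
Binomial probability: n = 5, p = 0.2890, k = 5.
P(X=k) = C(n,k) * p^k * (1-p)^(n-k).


C(5,5) = 1
p^5 = 0.002016
(1-p)^0 = 1.000000
P = 1 * 0.002016 * 1.000000 = 0.0020

P(X=5) = 0.0020


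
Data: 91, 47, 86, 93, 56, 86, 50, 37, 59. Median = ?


Sorted: 37, 47, 50, 56, 59, 86, 86, 91, 93
n = 9 (odd)
Middle value = 59

Median = 59


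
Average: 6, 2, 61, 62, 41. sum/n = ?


Sum = 6 + 2 + 61 + 62 + 41 = 172
n = 5
Mean = 172/5 = 34.4000

Mean = 34.4000


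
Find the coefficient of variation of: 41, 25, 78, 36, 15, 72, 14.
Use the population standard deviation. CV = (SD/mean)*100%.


Mean = 40.1429
SD = 23.9370
CV = (23.9370/40.1429)*100 = 59.6295%

CV = 59.6295%


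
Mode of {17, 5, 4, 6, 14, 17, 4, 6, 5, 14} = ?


Frequencies: 4:2, 5:2, 6:2, 14:2, 17:2
Max frequency = 2
Mode = 4, 5, 6, 14, 17

Mode = 4, 5, 6, 14, 17


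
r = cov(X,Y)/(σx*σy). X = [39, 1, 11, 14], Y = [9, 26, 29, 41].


Mean X = 16.2500, Mean Y = 26.2500
SD X = 13.988835, SD Y = 11.431863
Cov = -109.062500
r = -109.062500/(13.988835*11.431863) = -0.6820

r = -0.6820


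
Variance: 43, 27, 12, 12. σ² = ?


Mean = 23.5000
Squared deviations: 380.2500, 12.2500, 132.2500, 132.2500
Sum = 657.0000
Variance = 657.0000/4 = 164.2500

Variance = 164.2500


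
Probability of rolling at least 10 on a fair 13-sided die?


Favorable outcomes (roll ≥ 10): 4
Total outcomes = 13
P = 4/13 = 0.3077

P = 0.3077


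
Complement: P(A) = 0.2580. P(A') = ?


P(not A) = 1 - 0.2580 = 0.7420

P(not A) = 0.7420


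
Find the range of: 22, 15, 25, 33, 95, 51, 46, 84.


Max = 95, Min = 15
Range = 95 - 15 = 80

Range = 80


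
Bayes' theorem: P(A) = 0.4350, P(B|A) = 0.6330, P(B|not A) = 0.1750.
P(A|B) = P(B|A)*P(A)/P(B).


P(B) = P(B|A)*P(A) + P(B|A')*P(A')
= 0.6330*0.4350 + 0.1750*0.5650
= 0.275355 + 0.098875 = 0.374230
P(A|B) = 0.275355/0.374230 = 0.7358

P(A|B) = 0.7358


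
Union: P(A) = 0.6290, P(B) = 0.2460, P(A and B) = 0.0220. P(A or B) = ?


P(A∪B) = 0.6290 + 0.2460 - 0.0220
= 0.8750 - 0.0220
= 0.8530

P(A∪B) = 0.8530


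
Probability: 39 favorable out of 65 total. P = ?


P = 39/65 = 0.6000

P = 0.6000


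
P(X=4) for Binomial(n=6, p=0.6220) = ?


C(6,4) = 15
p^4 = 0.149679
(1-p)^2 = 0.142884
P = 15 * 0.149679 * 0.142884 = 0.3208

P(X=4) = 0.3208


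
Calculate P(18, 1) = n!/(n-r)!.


P(18,1) = 18!/17!
= 6402373705728000/355687428096000
= 18

P(18,1) = 18


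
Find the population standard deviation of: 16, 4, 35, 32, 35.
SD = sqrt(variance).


Mean = 24.4000
Variance = 153.8400
SD = sqrt(153.8400) = 12.4032

SD = 12.4032


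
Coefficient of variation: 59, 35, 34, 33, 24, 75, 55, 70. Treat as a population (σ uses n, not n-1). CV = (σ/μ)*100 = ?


Mean = 48.1250
SD = 17.8496
CV = (17.8496/48.1250)*100 = 37.0901%

CV = 37.0901%


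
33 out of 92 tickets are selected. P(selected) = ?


P = 33/92 = 0.3587

P = 0.3587


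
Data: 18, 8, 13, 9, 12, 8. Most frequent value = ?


Frequencies: 8:2, 9:1, 12:1, 13:1, 18:1
Max frequency = 2
Mode = 8

Mode = 8


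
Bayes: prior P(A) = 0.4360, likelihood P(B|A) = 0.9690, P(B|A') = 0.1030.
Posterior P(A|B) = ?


P(B) = P(B|A)*P(A) + P(B|A')*P(A')
= 0.9690*0.4360 + 0.1030*0.5640
= 0.422484 + 0.058092 = 0.480576
P(A|B) = 0.422484/0.480576 = 0.8791

P(A|B) = 0.8791


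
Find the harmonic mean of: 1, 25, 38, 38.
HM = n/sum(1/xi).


Sum of reciprocals = 1/1 + 1/25 + 1/38 + 1/38 = 1.092632
HM = 4/1.092632 = 3.6609

HM = 3.6609


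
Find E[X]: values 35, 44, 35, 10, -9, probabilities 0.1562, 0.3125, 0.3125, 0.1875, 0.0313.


E[X] = 35*0.1562 + 44*0.3125 + 35*0.3125 + 10*0.1875 - 9*0.0313
= 5.4670 + 13.7500 + 10.9375 + 1.8750 - 0.2817
= 31.7478

E[X] = 31.7478


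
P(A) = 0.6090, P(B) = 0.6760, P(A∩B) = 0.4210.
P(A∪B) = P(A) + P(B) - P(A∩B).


P(A∪B) = 0.6090 + 0.6760 - 0.4210
= 1.2850 - 0.4210
= 0.8640

P(A∪B) = 0.8640


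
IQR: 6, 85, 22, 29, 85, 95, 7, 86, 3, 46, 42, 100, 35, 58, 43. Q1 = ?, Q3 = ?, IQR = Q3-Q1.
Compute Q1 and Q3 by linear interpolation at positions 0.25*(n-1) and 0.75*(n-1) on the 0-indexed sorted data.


Sorted: 3, 6, 7, 22, 29, 35, 42, 43, 46, 58, 85, 85, 86, 95, 100
Q1 (25th %ile) = 25.5000
Q3 (75th %ile) = 85.0000
IQR = 85.0000 - 25.5000 = 59.5000

IQR = 59.5000


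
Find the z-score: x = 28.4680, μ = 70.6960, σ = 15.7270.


z = (28.4680 - 70.6960)/15.7270
= -42.2280/15.7270
= -2.6851

z = -2.6851


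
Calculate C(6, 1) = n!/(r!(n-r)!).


C(6,1) = 6!/(1! × 5!)
= 720/(1 × 120)
= 6

C(6,1) = 6


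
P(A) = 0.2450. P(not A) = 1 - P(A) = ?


P(not A) = 1 - 0.2450 = 0.7550

P(not A) = 0.7550


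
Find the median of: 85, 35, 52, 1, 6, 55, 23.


Sorted: 1, 6, 23, 35, 52, 55, 85
n = 7 (odd)
Middle value = 35

Median = 35


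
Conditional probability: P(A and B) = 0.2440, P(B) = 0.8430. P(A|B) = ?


P(A|B) = 0.2440/0.8430 = 0.2894

P(A|B) = 0.2894


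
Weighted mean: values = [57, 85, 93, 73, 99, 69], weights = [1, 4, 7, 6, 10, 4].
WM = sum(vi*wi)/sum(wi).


Numerator = 57*1 + 85*4 + 93*7 + 73*6 + 99*10 + 69*4 = 2752
Denominator = 1 + 4 + 7 + 6 + 10 + 4 = 32
WM = 2752/32 = 86.0000

WM = 86.0000


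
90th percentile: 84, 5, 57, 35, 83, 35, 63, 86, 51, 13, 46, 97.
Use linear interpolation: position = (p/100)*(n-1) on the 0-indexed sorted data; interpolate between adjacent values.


Sorted: 5, 13, 35, 35, 46, 51, 57, 63, 83, 84, 86, 97
n = 12
Index = 90/100 * 11 = 9.9000
Lower = data[9] = 84, Upper = data[10] = 86
P90 = 84 + 0.9000*(2) = 85.8000

P90 = 85.8000


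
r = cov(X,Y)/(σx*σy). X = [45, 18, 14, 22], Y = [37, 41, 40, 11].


Mean X = 24.7500, Mean Y = 32.2500
SD X = 12.028612, SD Y = 12.356678
Cov = 3.062500
r = 3.062500/(12.028612*12.356678) = 0.0206

r = 0.0206


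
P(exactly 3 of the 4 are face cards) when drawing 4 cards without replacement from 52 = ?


Hypergeometric: P(X=3) = C(12,3)·C(40,1) / C(52,4)
= 220 × 40 / 270725
= 8800/270725 = 0.0325

P = 0.0325


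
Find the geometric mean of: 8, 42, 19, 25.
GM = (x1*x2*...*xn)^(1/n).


Product = 8 × 42 × 19 × 25 = 159600
GM = 159600^(1/4) = 19.9875

GM = 19.9875


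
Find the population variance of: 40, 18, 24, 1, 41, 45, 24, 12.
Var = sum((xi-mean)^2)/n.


Mean = 25.6250
Squared deviations: 206.6406, 58.1406, 2.6406, 606.3906, 236.3906, 375.3906, 2.6406, 185.6406
Sum = 1673.8750
Variance = 1673.8750/8 = 209.2344

Variance = 209.2344


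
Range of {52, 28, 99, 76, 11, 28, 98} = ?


Max = 99, Min = 11
Range = 99 - 11 = 88

Range = 88


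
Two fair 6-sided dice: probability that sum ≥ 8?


Total outcomes = 6×6 = 36
Favorable (sum ≥ 8): 15
P = 15/36 = 0.4167

P = 0.4167


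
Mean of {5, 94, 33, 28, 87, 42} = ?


Sum = 5 + 94 + 33 + 28 + 87 + 42 = 289
n = 6
Mean = 289/6 = 48.1667

Mean = 48.1667


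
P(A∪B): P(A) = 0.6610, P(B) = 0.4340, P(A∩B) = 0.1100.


P(A∪B) = 0.6610 + 0.4340 - 0.1100
= 1.0950 - 0.1100
= 0.9850

P(A∪B) = 0.9850


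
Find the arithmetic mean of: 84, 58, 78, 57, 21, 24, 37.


Sum = 84 + 58 + 78 + 57 + 21 + 24 + 37 = 359
n = 7
Mean = 359/7 = 51.2857

Mean = 51.2857


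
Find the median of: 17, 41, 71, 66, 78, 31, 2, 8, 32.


Sorted: 2, 8, 17, 31, 32, 41, 66, 71, 78
n = 9 (odd)
Middle value = 32

Median = 32


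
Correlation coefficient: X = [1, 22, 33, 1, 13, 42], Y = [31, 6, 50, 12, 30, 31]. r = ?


Mean X = 18.6667, Mean Y = 26.6667
SD X = 15.369523, SD Y = 14.348829
Cov = 88.388889
r = 88.388889/(15.369523*14.348829) = 0.4008

r = 0.4008


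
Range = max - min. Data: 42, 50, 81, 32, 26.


Max = 81, Min = 26
Range = 81 - 26 = 55

Range = 55


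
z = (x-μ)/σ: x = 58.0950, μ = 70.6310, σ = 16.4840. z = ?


z = (58.0950 - 70.6310)/16.4840
= -12.5360/16.4840
= -0.7605

z = -0.7605


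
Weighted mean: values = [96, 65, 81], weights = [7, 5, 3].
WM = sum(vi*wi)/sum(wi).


Numerator = 96*7 + 65*5 + 81*3 = 1240
Denominator = 7 + 5 + 3 = 15
WM = 1240/15 = 82.6667

WM = 82.6667


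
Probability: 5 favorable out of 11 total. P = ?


P = 5/11 = 0.4545

P = 0.4545


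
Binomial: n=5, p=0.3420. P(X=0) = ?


C(5,0) = 1
p^0 = 1.000000
(1-p)^5 = 0.123347
P = 1 * 1.000000 * 0.123347 = 0.1233

P(X=0) = 0.1233


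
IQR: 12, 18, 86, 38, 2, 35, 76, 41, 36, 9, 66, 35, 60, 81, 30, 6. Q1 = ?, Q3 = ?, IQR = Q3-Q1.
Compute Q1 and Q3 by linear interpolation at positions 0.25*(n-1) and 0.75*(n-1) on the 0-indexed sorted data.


Sorted: 2, 6, 9, 12, 18, 30, 35, 35, 36, 38, 41, 60, 66, 76, 81, 86
Q1 (25th %ile) = 16.5000
Q3 (75th %ile) = 61.5000
IQR = 61.5000 - 16.5000 = 45.0000

IQR = 45.0000


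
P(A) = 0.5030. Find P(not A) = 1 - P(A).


P(not A) = 1 - 0.5030 = 0.4970

P(not A) = 0.4970


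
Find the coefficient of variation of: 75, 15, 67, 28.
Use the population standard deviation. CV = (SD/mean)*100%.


Mean = 46.2500
SD = 25.3316
CV = (25.3316/46.2500)*100 = 54.7709%

CV = 54.7709%


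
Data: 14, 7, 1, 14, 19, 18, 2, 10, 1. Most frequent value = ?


Frequencies: 1:2, 2:1, 7:1, 10:1, 14:2, 18:1, 19:1
Max frequency = 2
Mode = 1, 14

Mode = 1, 14


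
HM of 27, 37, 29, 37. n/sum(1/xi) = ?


Sum of reciprocals = 1/27 + 1/37 + 1/29 + 1/37 = 0.125574
HM = 4/0.125574 = 31.8538

HM = 31.8538


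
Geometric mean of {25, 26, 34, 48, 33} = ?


Product = 25 × 26 × 34 × 48 × 33 = 35006400
GM = 35006400^(1/5) = 32.2723

GM = 32.2723


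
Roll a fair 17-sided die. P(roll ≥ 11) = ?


Favorable outcomes (roll ≥ 11): 7
Total outcomes = 17
P = 7/17 = 0.4118

P = 0.4118


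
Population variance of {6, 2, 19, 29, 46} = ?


Mean = 20.4000
Squared deviations: 207.3600, 338.5600, 1.9600, 73.9600, 655.3600
Sum = 1277.2000
Variance = 1277.2000/5 = 255.4400

Variance = 255.4400


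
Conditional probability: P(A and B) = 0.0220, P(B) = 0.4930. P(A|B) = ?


P(A|B) = 0.0220/0.4930 = 0.0446

P(A|B) = 0.0446


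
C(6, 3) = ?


C(6,3) = 6!/(3! × 3!)
= 720/(6 × 6)
= 20

C(6,3) = 20


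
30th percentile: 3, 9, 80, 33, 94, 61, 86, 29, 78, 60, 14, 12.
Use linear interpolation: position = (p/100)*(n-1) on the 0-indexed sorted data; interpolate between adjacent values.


Sorted: 3, 9, 12, 14, 29, 33, 60, 61, 78, 80, 86, 94
n = 12
Index = 30/100 * 11 = 3.3000
Lower = data[3] = 14, Upper = data[4] = 29
P30 = 14 + 0.3000*(15) = 18.5000

P30 = 18.5000


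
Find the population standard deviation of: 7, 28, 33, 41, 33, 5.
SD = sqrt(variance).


Mean = 24.5000
Variance = 185.9167
SD = sqrt(185.9167) = 13.6351

SD = 13.6351


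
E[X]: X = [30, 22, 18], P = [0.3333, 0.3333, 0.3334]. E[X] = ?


E[X] = 30*0.3333 + 22*0.3333 + 18*0.3334
= 9.9990 + 7.3326 + 6.0012
= 23.3328

E[X] = 23.3328


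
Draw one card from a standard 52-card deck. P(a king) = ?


4 kings in 52 cards
P = 4/52 = 0.0769

P = 0.0769


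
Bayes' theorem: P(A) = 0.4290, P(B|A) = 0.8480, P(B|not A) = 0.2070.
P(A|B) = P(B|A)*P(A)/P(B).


P(B) = P(B|A)*P(A) + P(B|A')*P(A')
= 0.8480*0.4290 + 0.2070*0.5710
= 0.363792 + 0.118197 = 0.481989
P(A|B) = 0.363792/0.481989 = 0.7548

P(A|B) = 0.7548


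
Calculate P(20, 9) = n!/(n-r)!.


P(20,9) = 20!/11!
= 2432902008176640000/39916800
= 60949324800

P(20,9) = 60949324800


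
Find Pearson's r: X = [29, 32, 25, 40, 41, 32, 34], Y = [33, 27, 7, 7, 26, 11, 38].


Mean X = 33.2857, Mean Y = 21.2857
SD X = 5.283783, SD Y = 11.864886
Cov = 3.775510
r = 3.775510/(5.283783*11.864886) = 0.0602

r = 0.0602


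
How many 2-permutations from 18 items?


P(18,2) = 18!/16!
= 6402373705728000/20922789888000
= 306

P(18,2) = 306


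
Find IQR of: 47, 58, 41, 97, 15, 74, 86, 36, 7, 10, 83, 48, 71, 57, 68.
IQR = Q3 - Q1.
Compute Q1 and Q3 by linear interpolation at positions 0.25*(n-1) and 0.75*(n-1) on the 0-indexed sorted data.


Sorted: 7, 10, 15, 36, 41, 47, 48, 57, 58, 68, 71, 74, 83, 86, 97
Q1 (25th %ile) = 38.5000
Q3 (75th %ile) = 72.5000
IQR = 72.5000 - 38.5000 = 34.0000

IQR = 34.0000


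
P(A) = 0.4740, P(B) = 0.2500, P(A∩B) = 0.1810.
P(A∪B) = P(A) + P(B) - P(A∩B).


P(A∪B) = 0.4740 + 0.2500 - 0.1810
= 0.7240 - 0.1810
= 0.5430

P(A∪B) = 0.5430


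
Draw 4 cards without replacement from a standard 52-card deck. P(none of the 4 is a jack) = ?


P(no jacks) = (48/52) × (47/51) × (46/50) × (45/49)
= 0.7187

P = 0.7187


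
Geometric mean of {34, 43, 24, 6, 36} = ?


Product = 34 × 43 × 24 × 6 × 36 = 7579008
GM = 7579008^(1/5) = 23.7642

GM = 23.7642


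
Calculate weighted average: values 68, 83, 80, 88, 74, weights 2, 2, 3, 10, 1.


Numerator = 68*2 + 83*2 + 80*3 + 88*10 + 74*1 = 1496
Denominator = 2 + 2 + 3 + 10 + 1 = 18
WM = 1496/18 = 83.1111

WM = 83.1111


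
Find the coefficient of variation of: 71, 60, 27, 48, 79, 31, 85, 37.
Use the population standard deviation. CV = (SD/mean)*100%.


Mean = 54.7500
SD = 20.8851
CV = (20.8851/54.7500)*100 = 38.1463%

CV = 38.1463%


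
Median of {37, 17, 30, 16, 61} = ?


Sorted: 16, 17, 30, 37, 61
n = 5 (odd)
Middle value = 30

Median = 30


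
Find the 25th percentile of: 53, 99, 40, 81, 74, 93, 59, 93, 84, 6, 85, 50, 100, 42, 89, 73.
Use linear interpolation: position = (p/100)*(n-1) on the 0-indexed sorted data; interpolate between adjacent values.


Sorted: 6, 40, 42, 50, 53, 59, 73, 74, 81, 84, 85, 89, 93, 93, 99, 100
n = 16
Index = 25/100 * 15 = 3.7500
Lower = data[3] = 50, Upper = data[4] = 53
P25 = 50 + 0.7500*(3) = 52.2500

P25 = 52.2500


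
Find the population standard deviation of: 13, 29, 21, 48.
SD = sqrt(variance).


Mean = 27.7500
Variance = 168.6875
SD = sqrt(168.6875) = 12.9880

SD = 12.9880


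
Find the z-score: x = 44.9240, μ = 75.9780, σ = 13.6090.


z = (44.9240 - 75.9780)/13.6090
= -31.0540/13.6090
= -2.2819

z = -2.2819


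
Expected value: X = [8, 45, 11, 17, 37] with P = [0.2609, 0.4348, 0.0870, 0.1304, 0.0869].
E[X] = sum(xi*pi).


E[X] = 8*0.2609 + 45*0.4348 + 11*0.0870 + 17*0.1304 + 37*0.0869
= 2.0872 + 19.5660 + 0.9570 + 2.2168 + 3.2153
= 28.0423

E[X] = 28.0423


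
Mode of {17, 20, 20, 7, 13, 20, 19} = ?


Frequencies: 7:1, 13:1, 17:1, 19:1, 20:3
Max frequency = 3
Mode = 20

Mode = 20


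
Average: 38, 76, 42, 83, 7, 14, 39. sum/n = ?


Sum = 38 + 76 + 42 + 83 + 7 + 14 + 39 = 299
n = 7
Mean = 299/7 = 42.7143

Mean = 42.7143


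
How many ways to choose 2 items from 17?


C(17,2) = 17!/(2! × 15!)
= 355687428096000/(2 × 1307674368000)
= 136

C(17,2) = 136


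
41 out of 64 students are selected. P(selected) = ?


P = 41/64 = 0.6406

P = 0.6406


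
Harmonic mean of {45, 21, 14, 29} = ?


Sum of reciprocals = 1/45 + 1/21 + 1/14 + 1/29 = 0.175753
HM = 4/0.175753 = 22.7593

HM = 22.7593


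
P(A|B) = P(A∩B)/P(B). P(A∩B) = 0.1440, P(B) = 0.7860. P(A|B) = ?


P(A|B) = 0.1440/0.7860 = 0.1832

P(A|B) = 0.1832


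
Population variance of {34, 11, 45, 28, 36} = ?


Mean = 30.8000
Squared deviations: 10.2400, 392.0400, 201.6400, 7.8400, 27.0400
Sum = 638.8000
Variance = 638.8000/5 = 127.7600

Variance = 127.7600


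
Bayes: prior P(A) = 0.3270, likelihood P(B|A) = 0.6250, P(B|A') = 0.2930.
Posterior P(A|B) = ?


P(B) = P(B|A)*P(A) + P(B|A')*P(A')
= 0.6250*0.3270 + 0.2930*0.6730
= 0.204375 + 0.197189 = 0.401564
P(A|B) = 0.204375/0.401564 = 0.5089

P(A|B) = 0.5089


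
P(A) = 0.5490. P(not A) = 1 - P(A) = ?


P(not A) = 1 - 0.5490 = 0.4510

P(not A) = 0.4510


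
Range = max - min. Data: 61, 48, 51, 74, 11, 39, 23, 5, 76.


Max = 76, Min = 5
Range = 76 - 5 = 71

Range = 71


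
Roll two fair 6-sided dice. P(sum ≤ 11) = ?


Total outcomes = 6×6 = 36
Favorable (sum ≤ 11): 35
P = 35/36 = 0.9722

P = 0.9722


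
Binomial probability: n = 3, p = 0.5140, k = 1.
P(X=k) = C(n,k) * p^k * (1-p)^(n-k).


C(3,1) = 3
p^1 = 0.514000
(1-p)^2 = 0.236196
P = 3 * 0.514000 * 0.236196 = 0.3642

P(X=1) = 0.3642
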